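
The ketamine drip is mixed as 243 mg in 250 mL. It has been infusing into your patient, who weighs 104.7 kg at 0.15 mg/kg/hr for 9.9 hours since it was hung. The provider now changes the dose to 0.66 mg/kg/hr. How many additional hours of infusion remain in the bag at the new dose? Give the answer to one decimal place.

1.3 hours

Initial rate:
Dose = 0.15 mg/kg/hr × 104.7 kg = 15.705 mg/hr
Concentration = 243 mg ÷ 250 mL = 0.972 mg/mL
Rate = 15.705 mg/hr ÷ 0.972 mg/mL = 16.15741 mL/hr
Volume infused so far = 16.15741 mL/hr × 9.9 hr = 159.9583 mL
Volume remaining = 250 − 159.9583 = 90.04167 mL
New rate:
Dose = 0.66 mg/kg/hr × 104.7 kg = 69.102 mg/hr
Rate = 69.102 mg/hr ÷ 0.972 mg/mL = 71.09259 mL/hr
Time remaining = 90.04167 mL ÷ 71.09259 mL/hr = 1.266541 hr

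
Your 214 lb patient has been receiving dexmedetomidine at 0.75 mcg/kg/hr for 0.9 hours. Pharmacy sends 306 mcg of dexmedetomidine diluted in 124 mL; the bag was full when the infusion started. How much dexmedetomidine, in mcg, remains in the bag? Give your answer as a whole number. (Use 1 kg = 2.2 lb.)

240 mcg

Weight = 214 lb ÷ 2.2 lb/kg = 97.27273 kg
Dose = 0.75 mcg/kg/hr × 97.27273 kg = 72.95455 mcg/hr
Concentration = 306 mcg ÷ 124 mL = 2.467742 mcg/mL
Rate = 72.95455 mcg/hr ÷ 2.467742 mcg/mL = 29.56328 mL/hr
Volume infused = 29.56328 mL/hr × 0.9 hr = 26.60695 mL
Volume remaining = 124 − 26.60695 = 97.39305 mL
Drug remaining = 97.39305 mL × 2.467742 mcg/mL = 240.3409 mcg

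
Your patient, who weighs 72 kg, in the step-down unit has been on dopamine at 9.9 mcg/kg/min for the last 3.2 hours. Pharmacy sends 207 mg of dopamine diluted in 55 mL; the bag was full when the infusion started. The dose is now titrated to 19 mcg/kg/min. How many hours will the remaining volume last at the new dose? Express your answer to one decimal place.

0.9 hours

Initial rate:
Dose = 9.9 mcg/kg/min × 72 kg = 712.8 mcg/min
712.8 mcg/min × 60 min/hr = 42768 mcg/hr
Concentration = 207 mg ÷ 55 mL = 3.763636 mg/mL = 3763.636 mcg/mL
Rate = 42768 mcg/hr ÷ 3763.636 mcg/mL = 11.36348 mL/hr
Volume infused so far = 11.36348 mL/hr × 3.2 hr = 36.36313 mL
Volume remaining = 55 − 36.36313 = 18.63687 mL
New rate:
Dose = 19 mcg/kg/min × 72 kg = 1368 mcg/min
1368 mcg/min × 60 min/hr = 82080 mcg/hr
Rate = 82080 mcg/hr ÷ 3763.636 mcg/mL = 21.8087 mL/hr
Time remaining = 18.63687 mL ÷ 21.8087 mL/hr = 0.8545614 hr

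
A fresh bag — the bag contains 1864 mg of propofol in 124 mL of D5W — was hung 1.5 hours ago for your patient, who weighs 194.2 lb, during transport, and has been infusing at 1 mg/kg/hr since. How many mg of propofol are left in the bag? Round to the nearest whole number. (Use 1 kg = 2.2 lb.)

1732 mg

Weight = 194.2 lb ÷ 2.2 lb/kg = 88.27273 kg
Dose = 1 mg/kg/hr × 88.27273 kg = 88.27273 mg/hr
Concentration = 1864 mg ÷ 124 mL = 15.03226 mg/mL
Rate = 88.27273 mg/hr ÷ 15.03226 mg/mL = 5.87222 mL/hr
Volume infused = 5.87222 mL/hr × 1.5 hr = 8.80833 mL
Volume remaining = 124 − 8.80833 = 115.1917 mL
Drug remaining = 115.1917 mL × 15.03226 mg/mL = 1731.591 mg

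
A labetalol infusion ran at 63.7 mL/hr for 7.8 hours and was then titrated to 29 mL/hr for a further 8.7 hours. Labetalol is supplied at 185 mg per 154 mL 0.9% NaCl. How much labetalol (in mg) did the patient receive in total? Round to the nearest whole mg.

Concentration = 185 mg ÷ 154 mL = 1.201299 mg/mL
Stage 1: 63.7 mL/hr × 7.8 hr = 496.86 mL → 496.86 mL × 1.201299 mg/mL = 596.8773 mg
Stage 2: 29 mL/hr × 8.7 hr = 252.3 mL → 252.3 mL × 1.201299 mg/mL = 303.0877 mg
Total = 596.8773 + 303.0877 = 899.9649 mg

900 mg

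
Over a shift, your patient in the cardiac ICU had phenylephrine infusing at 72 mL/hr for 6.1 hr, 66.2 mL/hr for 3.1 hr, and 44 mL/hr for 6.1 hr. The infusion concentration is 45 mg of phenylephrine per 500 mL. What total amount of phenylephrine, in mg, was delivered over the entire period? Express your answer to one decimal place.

82.2 mg

Concentration = 45 mg ÷ 500 mL = 0.09 mg/mL
Stage 1: 72 mL/hr × 6.1 hr = 439.2 mL → 439.2 mL × 0.09 mg/mL = 39.528 mg
Stage 2: 66.2 mL/hr × 3.1 hr = 205.22 mL → 205.22 mL × 0.09 mg/mL = 18.4698 mg
Stage 3: 44 mL/hr × 6.1 hr = 268.4 mL → 268.4 mL × 0.09 mg/mL = 24.156 mg
Total = 39.528 + 18.4698 + 24.156 = 82.1538 mg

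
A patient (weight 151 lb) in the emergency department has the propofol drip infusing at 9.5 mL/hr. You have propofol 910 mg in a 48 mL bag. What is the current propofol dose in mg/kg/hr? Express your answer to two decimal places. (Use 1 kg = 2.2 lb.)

Weight = 151 lb ÷ 2.2 lb/kg = 68.63636 kg
Concentration = 910 mg ÷ 48 mL = 18.95833 mg/mL
Drug rate = 9.5 mL/hr × 18.95833 mg/mL = 180.1042 mg/hr
180.1042 mg/hr ÷ 68.63636 kg = 2.624034 mg/kg/hr

2.62 mg/kg/hr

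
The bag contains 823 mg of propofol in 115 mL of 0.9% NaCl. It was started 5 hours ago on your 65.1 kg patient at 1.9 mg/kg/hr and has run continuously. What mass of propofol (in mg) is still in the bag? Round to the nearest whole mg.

Dose = 1.9 mg/kg/hr × 65.1 kg = 123.69 mg/hr
Concentration = 823 mg ÷ 115 mL = 7.156522 mg/mL
Rate = 123.69 mg/hr ÷ 7.156522 mg/mL = 17.28354 mL/hr
Volume infused = 17.28354 mL/hr × 5 hr = 86.41768 mL
Volume remaining = 115 − 86.41768 = 28.58232 mL
Drug remaining = 28.58232 mL × 7.156522 mg/mL = 204.55 mg

205 mg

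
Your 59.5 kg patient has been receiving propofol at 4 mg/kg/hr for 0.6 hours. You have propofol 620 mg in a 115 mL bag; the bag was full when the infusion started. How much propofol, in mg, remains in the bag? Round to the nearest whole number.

Dose = 4 mg/kg/hr × 59.5 kg = 238 mg/hr
Concentration = 620 mg ÷ 115 mL = 5.391304 mg/mL
Rate = 238 mg/hr ÷ 5.391304 mg/mL = 44.14516 mL/hr
Volume infused = 44.14516 mL/hr × 0.6 hr = 26.4871 mL
Volume remaining = 115 − 26.4871 = 88.5129 mL
Drug remaining = 88.5129 mL × 5.391304 mg/mL = 477.2 mg

477 mg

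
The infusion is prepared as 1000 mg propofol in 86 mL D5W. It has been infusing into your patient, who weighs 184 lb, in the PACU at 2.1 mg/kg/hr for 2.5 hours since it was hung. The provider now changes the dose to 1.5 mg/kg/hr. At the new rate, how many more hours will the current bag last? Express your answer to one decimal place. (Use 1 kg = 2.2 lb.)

4.5 hours

Initial rate:
Weight = 184 lb ÷ 2.2 lb/kg = 83.63636 kg
Dose = 2.1 mg/kg/hr × 83.63636 kg = 175.6364 mg/hr
Concentration = 1000 mg ÷ 86 mL = 11.62791 mg/mL
Rate = 175.6364 mg/hr ÷ 11.62791 mg/mL = 15.10473 mL/hr
Volume infused so far = 15.10473 mL/hr × 2.5 hr = 37.76182 mL
Volume remaining = 86 − 37.76182 = 48.23818 mL
New rate:
Dose = 1.5 mg/kg/hr × 83.63636 kg = 125.4545 mg/hr
Rate = 125.4545 mg/hr ÷ 11.62791 mg/mL = 10.78909 mL/hr
Time remaining = 48.23818 mL ÷ 10.78909 mL/hr = 4.471014 hr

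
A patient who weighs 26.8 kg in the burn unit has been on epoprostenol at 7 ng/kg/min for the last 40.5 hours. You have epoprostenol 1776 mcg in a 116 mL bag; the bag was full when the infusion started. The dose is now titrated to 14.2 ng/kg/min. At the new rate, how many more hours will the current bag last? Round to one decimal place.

57.8 hours

Initial rate:
Dose = 7 ng/kg/min × 26.8 kg = 187.6 ng/min
187.6 ng/min × 60 min/hr = 11256 ng/hr
Concentration = 1776 mcg ÷ 116 mL = 15.31034 mcg/mL = 15310.34 ng/mL
Rate = 11256 ng/hr ÷ 15310.34 ng/mL = 0.7351892 mL/hr
Volume infused so far = 0.7351892 mL/hr × 40.5 hr = 29.77516 mL
Volume remaining = 116 − 29.77516 = 86.22484 mL
New rate:
Dose = 14.2 ng/kg/min × 26.8 kg = 380.56 ng/min
380.56 ng/min × 60 min/hr = 22833.6 ng/hr
Rate = 22833.6 ng/hr ÷ 15310.34 ng/mL = 1.491384 mL/hr
Time remaining = 86.22484 mL ÷ 1.491384 mL/hr = 57.81532 hr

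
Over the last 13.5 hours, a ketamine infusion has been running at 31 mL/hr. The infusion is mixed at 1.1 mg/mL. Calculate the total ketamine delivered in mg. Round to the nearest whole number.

460 mg

Drug rate = 31 mL/hr × 1.1 mg/mL = 34.1 mg/hr
Total = 34.1 mg/hr × 13.5 hr = 460.35 mg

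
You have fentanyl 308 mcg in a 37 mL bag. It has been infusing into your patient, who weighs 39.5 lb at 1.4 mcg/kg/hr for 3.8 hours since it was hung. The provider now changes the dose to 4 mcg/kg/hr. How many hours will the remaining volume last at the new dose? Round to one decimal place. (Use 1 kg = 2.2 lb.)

3.0 hours

Initial rate:
Weight = 39.5 lb ÷ 2.2 lb/kg = 17.95455 kg
Dose = 1.4 mcg/kg/hr × 17.95455 kg = 25.13636 mcg/hr
Concentration = 308 mcg ÷ 37 mL = 8.324324 mcg/mL
Rate = 25.13636 mcg/hr ÷ 8.324324 mcg/mL = 3.019628 mL/hr
Volume infused so far = 3.019628 mL/hr × 3.8 hr = 11.47459 mL
Volume remaining = 37 − 11.47459 = 25.52541 mL
New rate:
Dose = 4 mcg/kg/hr × 17.95455 kg = 71.81818 mcg/hr
Rate = 71.81818 mcg/hr ÷ 8.324324 mcg/mL = 8.627509 mL/hr
Time remaining = 25.52541 mL ÷ 8.627509 mL/hr = 2.958608 hr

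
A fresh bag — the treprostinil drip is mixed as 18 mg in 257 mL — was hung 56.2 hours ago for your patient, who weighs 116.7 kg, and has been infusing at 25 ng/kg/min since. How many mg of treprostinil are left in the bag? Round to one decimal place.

8.2 mg

Dose = 25 ng/kg/min × 116.7 kg = 2917.5 ng/min
2917.5 ng/min × 60 min/hr = 175050 ng/hr
Concentration = 18 mg ÷ 257 mL = 0.07003891 mg/mL = 70038.91 ng/mL
Rate = 175050 ng/hr ÷ 70038.91 ng/mL = 2.499325 mL/hr
Volume infused = 2.499325 mL/hr × 56.2 hr = 140.4621 mL
Volume remaining = 257 − 140.4621 = 116.5379 mL
Drug remaining = 116.5379 mL × 70038.91 ng/mL = 8162190 ng = 8.16219 mg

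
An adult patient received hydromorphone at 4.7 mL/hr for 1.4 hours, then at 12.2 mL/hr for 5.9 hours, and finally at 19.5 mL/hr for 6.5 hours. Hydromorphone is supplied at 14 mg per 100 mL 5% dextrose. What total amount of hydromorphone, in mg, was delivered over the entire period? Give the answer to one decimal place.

Concentration = 14 mg ÷ 100 mL = 0.14 mg/mL
Stage 1: 4.7 mL/hr × 1.4 hr = 6.58 mL → 6.58 mL × 0.14 mg/mL = 0.9212 mg
Stage 2: 12.2 mL/hr × 5.9 hr = 71.98 mL → 71.98 mL × 0.14 mg/mL = 10.0772 mg
Stage 3: 19.5 mL/hr × 6.5 hr = 126.75 mL → 126.75 mL × 0.14 mg/mL = 17.745 mg
Total = 0.9212 + 10.0772 + 17.745 = 28.7434 mg

28.7 mg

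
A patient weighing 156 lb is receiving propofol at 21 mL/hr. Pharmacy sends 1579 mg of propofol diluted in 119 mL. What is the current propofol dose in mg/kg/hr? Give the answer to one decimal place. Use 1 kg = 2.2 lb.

3.9 mg/kg/hr

Weight = 156 lb ÷ 2.2 lb/kg = 70.90909 kg
Concentration = 1579 mg ÷ 119 mL = 13.26891 mg/mL
Drug rate = 21 mL/hr × 13.26891 mg/mL = 278.6471 mg/hr
278.6471 mg/hr ÷ 70.90909 kg = 3.929638 mg/kg/hr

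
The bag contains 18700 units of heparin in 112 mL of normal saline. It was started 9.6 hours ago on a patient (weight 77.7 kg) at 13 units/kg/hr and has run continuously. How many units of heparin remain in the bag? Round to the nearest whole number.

9003 units

Dose = 13 units/kg/hr × 77.7 kg = 1010.1 units/hr
Concentration = 18700 units ÷ 112 mL = 166.9643 units/mL
Rate = 1010.1 units/hr ÷ 166.9643 units/mL = 6.049797 mL/hr
Volume infused = 6.049797 mL/hr × 9.6 hr = 58.07805 mL
Volume remaining = 112 − 58.07805 = 53.92195 mL
Drug remaining = 53.92195 mL × 166.9643 units/mL = 9003.04 units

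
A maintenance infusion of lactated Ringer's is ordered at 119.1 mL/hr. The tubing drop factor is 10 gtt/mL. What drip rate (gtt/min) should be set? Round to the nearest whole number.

20 gtt/min

119.1 mL/hr ÷ 60 min/hr = 1.985 mL/min
1.985 mL/min × 10 gtt/mL = 19.85 gtt/min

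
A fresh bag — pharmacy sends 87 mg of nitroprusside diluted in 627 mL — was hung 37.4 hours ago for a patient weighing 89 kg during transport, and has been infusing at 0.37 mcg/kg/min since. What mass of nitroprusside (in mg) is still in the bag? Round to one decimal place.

13.1 mg

Dose = 0.37 mcg/kg/min × 89 kg = 32.93 mcg/min
32.93 mcg/min × 60 min/hr = 1975.8 mcg/hr
Concentration = 87 mg ÷ 627 mL = 0.138756 mg/mL = 138.756 mcg/mL
Rate = 1975.8 mcg/hr ÷ 138.756 mcg/mL = 14.23939 mL/hr
Volume infused = 14.23939 mL/hr × 37.4 hr = 532.553 mL
Volume remaining = 627 − 532.553 = 94.44696 mL
Drug remaining = 94.44696 mL × 138.756 mcg/mL = 13105.08 mcg = 13.10508 mg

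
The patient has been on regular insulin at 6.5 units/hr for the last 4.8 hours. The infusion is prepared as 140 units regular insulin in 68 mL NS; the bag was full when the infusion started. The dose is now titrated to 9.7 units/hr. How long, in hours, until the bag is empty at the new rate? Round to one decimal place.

11.2 hours

Initial rate:
Concentration = 140 units ÷ 68 mL = 2.058824 units/mL
Rate = 6.5 units/hr ÷ 2.058824 units/mL = 3.157143 mL/hr
Volume infused so far = 3.157143 mL/hr × 4.8 hr = 15.15429 mL
Volume remaining = 68 − 15.15429 = 52.84571 mL
New rate:
Rate = 9.7 units/hr ÷ 2.058824 units/mL = 4.711429 mL/hr
Time remaining = 52.84571 mL ÷ 4.711429 mL/hr = 11.21649 hr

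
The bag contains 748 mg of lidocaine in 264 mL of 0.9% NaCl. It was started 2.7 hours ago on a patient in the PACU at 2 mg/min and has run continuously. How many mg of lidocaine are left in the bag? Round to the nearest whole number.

2 mg/min × 60 min/hr = 120 mg/hr
Concentration = 748 mg ÷ 264 mL = 2.833333 mg/mL
Rate = 120 mg/hr ÷ 2.833333 mg/mL = 42.35294 mL/hr
Volume infused = 42.35294 mL/hr × 2.7 hr = 114.3529 mL
Volume remaining = 264 − 114.3529 = 149.6471 mL
Drug remaining = 149.6471 mL × 2.833333 mg/mL = 424 mg

424 mg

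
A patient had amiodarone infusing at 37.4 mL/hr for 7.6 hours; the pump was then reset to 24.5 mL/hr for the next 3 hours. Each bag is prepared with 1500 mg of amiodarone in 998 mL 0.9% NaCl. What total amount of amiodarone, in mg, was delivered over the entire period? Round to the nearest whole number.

538 mg

Concentration = 1500 mg ÷ 998 mL = 1.503006 mg/mL
Stage 1: 37.4 mL/hr × 7.6 hr = 284.24 mL → 284.24 mL × 1.503006 mg/mL = 427.2144 mg
Stage 2: 24.5 mL/hr × 3 hr = 73.5 mL → 73.5 mL × 1.503006 mg/mL = 110.4709 mg
Total = 427.2144 + 110.4709 = 537.6854 mg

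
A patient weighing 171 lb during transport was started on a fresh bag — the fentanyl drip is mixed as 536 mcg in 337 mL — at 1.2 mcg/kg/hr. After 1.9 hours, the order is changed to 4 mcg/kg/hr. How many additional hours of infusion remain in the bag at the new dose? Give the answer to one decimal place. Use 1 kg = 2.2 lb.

Initial rate:
Weight = 171 lb ÷ 2.2 lb/kg = 77.72727 kg
Dose = 1.2 mcg/kg/hr × 77.72727 kg = 93.27273 mcg/hr
Concentration = 536 mcg ÷ 337 mL = 1.590504 mcg/mL
Rate = 93.27273 mcg/hr ÷ 1.590504 mcg/mL = 58.64349 mL/hr
Volume infused so far = 58.64349 mL/hr × 1.9 hr = 111.4226 mL
Volume remaining = 337 − 111.4226 = 225.5774 mL
New rate:
Dose = 4 mcg/kg/hr × 77.72727 kg = 310.9091 mcg/hr
Rate = 310.9091 mcg/hr ÷ 1.590504 mcg/mL = 195.4783 mL/hr
Time remaining = 225.5774 mL ÷ 195.4783 mL/hr = 1.153977 hr

1.2 hours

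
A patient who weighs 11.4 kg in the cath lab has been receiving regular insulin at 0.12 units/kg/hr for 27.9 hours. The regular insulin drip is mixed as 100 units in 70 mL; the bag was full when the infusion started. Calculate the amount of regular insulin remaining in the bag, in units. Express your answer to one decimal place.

Dose = 0.12 units/kg/hr × 11.4 kg = 1.368 units/hr
Concentration = 100 units ÷ 70 mL = 1.428571 units/mL
Rate = 1.368 units/hr ÷ 1.428571 units/mL = 0.9576 mL/hr
Volume infused = 0.9576 mL/hr × 27.9 hr = 26.71704 mL
Volume remaining = 70 − 26.71704 = 43.28296 mL
Drug remaining = 43.28296 mL × 1.428571 units/mL = 61.8328 units

61.8 units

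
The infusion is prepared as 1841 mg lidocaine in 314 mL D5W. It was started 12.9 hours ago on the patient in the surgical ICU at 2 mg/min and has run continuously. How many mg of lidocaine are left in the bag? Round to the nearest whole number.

293 mg

2 mg/min × 60 min/hr = 120 mg/hr
Concentration = 1841 mg ÷ 314 mL = 5.863057 mg/mL
Rate = 120 mg/hr ÷ 5.863057 mg/mL = 20.46714 mL/hr
Volume infused = 20.46714 mL/hr × 12.9 hr = 264.0261 mL
Volume remaining = 314 − 264.0261 = 49.97393 mL
Drug remaining = 49.97393 mL × 5.863057 mg/mL = 293 mg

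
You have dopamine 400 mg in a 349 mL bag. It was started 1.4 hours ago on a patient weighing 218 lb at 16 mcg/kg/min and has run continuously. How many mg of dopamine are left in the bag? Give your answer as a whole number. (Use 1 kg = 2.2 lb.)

267 mg

Weight = 218 lb ÷ 2.2 lb/kg = 99.09091 kg
Dose = 16 mcg/kg/min × 99.09091 kg = 1585.455 mcg/min
1585.455 mcg/min × 60 min/hr = 95127.27 mcg/hr
Concentration = 400 mg ÷ 349 mL = 1.146132 mg/mL = 1146.132 mcg/mL
Rate = 95127.27 mcg/hr ÷ 1146.132 mcg/mL = 82.99855 mL/hr
Volume infused = 82.99855 mL/hr × 1.4 hr = 116.198 mL
Volume remaining = 349 − 116.198 = 232.802 mL
Drug remaining = 232.802 mL × 1146.132 mcg/mL = 266821.8 mcg = 266.8218 mg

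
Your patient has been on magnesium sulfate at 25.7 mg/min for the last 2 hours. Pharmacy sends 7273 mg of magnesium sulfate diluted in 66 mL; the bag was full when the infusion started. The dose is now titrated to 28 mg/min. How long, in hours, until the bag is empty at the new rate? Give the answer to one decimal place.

2.5 hours

Initial rate:
25.7 mg/min × 60 min/hr = 1542 mg/hr
Concentration = 7273 mg ÷ 66 mL = 110.197 mg/mL
Rate = 1542 mg/hr ÷ 110.197 mg/mL = 13.99313 mL/hr
Volume infused so far = 13.99313 mL/hr × 2 hr = 27.98625 mL
Volume remaining = 66 − 27.98625 = 38.01375 mL
New rate:
28 mg/min × 60 min/hr = 1680 mg/hr
Rate = 1680 mg/hr ÷ 110.197 mg/mL = 15.24543 mL/hr
Time remaining = 38.01375 mL ÷ 15.24543 mL/hr = 2.493452 hr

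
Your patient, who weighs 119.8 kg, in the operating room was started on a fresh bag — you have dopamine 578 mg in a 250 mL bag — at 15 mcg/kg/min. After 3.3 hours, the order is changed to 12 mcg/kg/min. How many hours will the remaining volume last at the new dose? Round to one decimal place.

Initial rate:
Dose = 15 mcg/kg/min × 119.8 kg = 1797 mcg/min
1797 mcg/min × 60 min/hr = 107820 mcg/hr
Concentration = 578 mg ÷ 250 mL = 2.312 mg/mL = 2312 mcg/mL
Rate = 107820 mcg/hr ÷ 2312 mcg/mL = 46.63495 mL/hr
Volume infused so far = 46.63495 mL/hr × 3.3 hr = 153.8953 mL
Volume remaining = 250 − 153.8953 = 96.10467 mL
New rate:
Dose = 12 mcg/kg/min × 119.8 kg = 1437.6 mcg/min
1437.6 mcg/min × 60 min/hr = 86256 mcg/hr
Rate = 86256 mcg/hr ÷ 2312 mcg/mL = 37.30796 mL/hr
Time remaining = 96.10467 mL ÷ 37.30796 mL/hr = 2.575983 hr

2.6 hours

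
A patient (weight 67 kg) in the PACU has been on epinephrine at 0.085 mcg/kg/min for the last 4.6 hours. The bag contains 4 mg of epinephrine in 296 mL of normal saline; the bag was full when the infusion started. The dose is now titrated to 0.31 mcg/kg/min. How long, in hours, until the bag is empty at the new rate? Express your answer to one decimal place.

Initial rate:
Dose = 0.085 mcg/kg/min × 67 kg = 5.695 mcg/min
5.695 mcg/min × 60 min/hr = 341.7 mcg/hr
Concentration = 4 mg ÷ 296 mL = 0.01351351 mg/mL = 13.51351 mcg/mL
Rate = 341.7 mcg/hr ÷ 13.51351 mcg/mL = 25.2858 mL/hr
Volume infused so far = 25.2858 mL/hr × 4.6 hr = 116.3147 mL
Volume remaining = 296 − 116.3147 = 179.6853 mL
New rate:
Dose = 0.31 mcg/kg/min × 67 kg = 20.77 mcg/min
20.77 mcg/min × 60 min/hr = 1246.2 mcg/hr
Rate = 1246.2 mcg/hr ÷ 13.51351 mcg/mL = 92.2188 mL/hr
Time remaining = 179.6853 mL ÷ 92.2188 mL/hr = 1.948467 hr

1.9 hours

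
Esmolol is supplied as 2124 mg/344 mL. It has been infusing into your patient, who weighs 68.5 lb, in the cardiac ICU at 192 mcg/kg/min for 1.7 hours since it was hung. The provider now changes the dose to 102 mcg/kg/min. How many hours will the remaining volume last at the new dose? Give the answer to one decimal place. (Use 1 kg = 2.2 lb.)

Initial rate:
Weight = 68.5 lb ÷ 2.2 lb/kg = 31.13636 kg
Dose = 192 mcg/kg/min × 31.13636 kg = 5978.182 mcg/min
5978.182 mcg/min × 60 min/hr = 358690.9 mcg/hr
Concentration = 2124 mg ÷ 344 mL = 6.174419 mg/mL = 6174.419 mcg/mL
Rate = 358690.9 mcg/hr ÷ 6174.419 mcg/mL = 58.09307 mL/hr
Volume infused so far = 58.09307 mL/hr × 1.7 hr = 98.75821 mL
Volume remaining = 344 − 98.75821 = 245.2418 mL
New rate:
Dose = 102 mcg/kg/min × 31.13636 kg = 3175.909 mcg/min
3175.909 mcg/min × 60 min/hr = 190554.5 mcg/hr
Rate = 190554.5 mcg/hr ÷ 6174.419 mcg/mL = 30.86194 mL/hr
Time remaining = 245.2418 mL ÷ 30.86194 mL/hr = 7.946415 hr

7.9 hours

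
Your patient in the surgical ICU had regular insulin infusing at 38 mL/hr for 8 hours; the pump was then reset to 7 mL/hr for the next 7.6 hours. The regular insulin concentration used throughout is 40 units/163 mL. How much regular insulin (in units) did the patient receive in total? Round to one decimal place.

87.7 units

Concentration = 40 units ÷ 163 mL = 0.2453988 units/mL
Stage 1: 38 mL/hr × 8 hr = 304 mL → 304 mL × 0.2453988 units/mL = 74.60123 units
Stage 2: 7 mL/hr × 7.6 hr = 53.2 mL → 53.2 mL × 0.2453988 units/mL = 13.05521 units
Total = 74.60123 + 13.05521 = 87.65644 units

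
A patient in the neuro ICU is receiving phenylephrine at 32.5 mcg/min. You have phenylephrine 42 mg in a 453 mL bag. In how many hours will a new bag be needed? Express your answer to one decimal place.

21.5 hours

32.5 mcg/min × 60 min/hr = 1950 mcg/hr
Concentration = 42 mg ÷ 453 mL = 0.09271523 mg/mL = 92.71523 mcg/mL
Rate = 1950 mcg/hr ÷ 92.71523 mcg/mL = 21.03214 mL/hr
Duration = 453 mL ÷ 21.03214 mL/hr = 21.53846 hr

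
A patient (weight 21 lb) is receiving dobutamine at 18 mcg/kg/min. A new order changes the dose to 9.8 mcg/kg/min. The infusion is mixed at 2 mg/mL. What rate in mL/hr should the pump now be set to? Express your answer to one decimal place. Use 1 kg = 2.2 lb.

2.8 mL/hr

Weight = 21 lb ÷ 2.2 lb/kg = 9.545455 kg
Dose = 9.8 mcg/kg/min × 9.545455 kg = 93.54545 mcg/min
93.54545 mcg/min × 60 min/hr = 5612.727 mcg/hr
Concentration = 2 mg/mL = 2000 mcg/mL
Rate = 5612.727 mcg/hr ÷ 2000 mcg/mL = 2.806364 mL/hr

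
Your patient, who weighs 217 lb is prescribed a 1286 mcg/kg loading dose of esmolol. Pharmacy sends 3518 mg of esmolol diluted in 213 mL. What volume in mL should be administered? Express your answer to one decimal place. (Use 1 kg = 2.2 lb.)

Weight = 217 lb ÷ 2.2 lb/kg = 98.63636 kg
Dose = 1286 mcg/kg × 98.63636 kg = 126846.4 mcg
Concentration = 3518 mg ÷ 213 mL = 16.51643 mg/mL = 16516.43 mcg/mL
Volume = 126846.4 mcg ÷ 16516.43 mcg/mL = 7.68001 mL

7.7 mL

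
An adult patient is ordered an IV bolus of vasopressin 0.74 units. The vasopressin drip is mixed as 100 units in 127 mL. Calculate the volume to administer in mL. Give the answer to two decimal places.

0.94 mL

Concentration = 100 units ÷ 127 mL = 0.7874016 units/mL
Volume = 0.74 units ÷ 0.7874016 units/mL = 0.9398 mL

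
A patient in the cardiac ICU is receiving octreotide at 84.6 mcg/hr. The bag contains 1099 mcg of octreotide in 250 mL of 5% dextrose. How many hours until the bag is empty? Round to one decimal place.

Concentration = 1099 mcg ÷ 250 mL = 4.396 mcg/mL
Rate = 84.6 mcg/hr ÷ 4.396 mcg/mL = 19.24477 mL/hr
Duration = 250 mL ÷ 19.24477 mL/hr = 12.99054 hr

13.0 hours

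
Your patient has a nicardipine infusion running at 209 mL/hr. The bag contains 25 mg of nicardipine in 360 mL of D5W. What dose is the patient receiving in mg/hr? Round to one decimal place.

Concentration = 25 mg ÷ 360 mL = 0.06944444 mg/mL
Drug rate = 209 mL/hr × 0.06944444 mg/mL = 14.51389 mg/hr

14.5 mg/hr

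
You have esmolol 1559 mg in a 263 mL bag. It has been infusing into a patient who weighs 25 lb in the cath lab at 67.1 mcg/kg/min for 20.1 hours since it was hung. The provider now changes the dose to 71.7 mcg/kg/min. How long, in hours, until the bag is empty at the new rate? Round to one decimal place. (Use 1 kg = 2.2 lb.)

13.1 hours

Initial rate:
Weight = 25 lb ÷ 2.2 lb/kg = 11.36364 kg
Dose = 67.1 mcg/kg/min × 11.36364 kg = 762.5 mcg/min
762.5 mcg/min × 60 min/hr = 45750 mcg/hr
Concentration = 1559 mg ÷ 263 mL = 5.927757 mg/mL = 5927.757 mcg/mL
Rate = 45750 mcg/hr ÷ 5927.757 mcg/mL = 7.717928 mL/hr
Volume infused so far = 7.717928 mL/hr × 20.1 hr = 155.1304 mL
Volume remaining = 263 − 155.1304 = 107.8696 mL
New rate:
Dose = 71.7 mcg/kg/min × 11.36364 kg = 814.7727 mcg/min
814.7727 mcg/min × 60 min/hr = 48886.36 mcg/hr
Rate = 48886.36 mcg/hr ÷ 5927.757 mcg/mL = 8.247026 mL/hr
Time remaining = 107.8696 mL ÷ 8.247026 mL/hr = 13.07982 hr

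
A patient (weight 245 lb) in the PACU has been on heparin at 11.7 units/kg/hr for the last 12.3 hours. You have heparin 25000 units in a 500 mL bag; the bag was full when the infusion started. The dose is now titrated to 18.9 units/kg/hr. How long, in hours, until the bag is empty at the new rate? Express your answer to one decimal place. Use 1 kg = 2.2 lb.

Initial rate:
Weight = 245 lb ÷ 2.2 lb/kg = 111.3636 kg
Dose = 11.7 units/kg/hr × 111.3636 kg = 1302.955 units/hr
Concentration = 25000 units ÷ 500 mL = 50 units/mL
Rate = 1302.955 units/hr ÷ 50 units/mL = 26.05909 mL/hr
Volume infused so far = 26.05909 mL/hr × 12.3 hr = 320.5268 mL
Volume remaining = 500 − 320.5268 = 179.4732 mL
New rate:
Dose = 18.9 units/kg/hr × 111.3636 kg = 2104.773 units/hr
Rate = 2104.773 units/hr ÷ 50 units/mL = 42.09545 mL/hr
Time remaining = 179.4732 mL ÷ 42.09545 mL/hr = 4.263481 hr

4.3 hours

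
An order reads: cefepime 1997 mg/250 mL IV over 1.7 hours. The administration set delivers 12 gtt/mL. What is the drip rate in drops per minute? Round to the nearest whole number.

29 gtt/min

250 mL ÷ (1.7 hr × 60 = 102 min) = 2.45098 mL/min
2.45098 mL/min × 12 gtt/mL = 29.41176 gtt/min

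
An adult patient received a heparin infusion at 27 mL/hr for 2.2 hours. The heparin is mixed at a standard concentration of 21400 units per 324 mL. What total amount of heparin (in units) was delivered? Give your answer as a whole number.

3923 units

Concentration = 21400 units ÷ 324 mL = 66.04938 units/mL
Drug rate = 27 mL/hr × 66.04938 units/mL = 1783.333 units/hr
Total = 1783.333 units/hr × 2.2 hr = 3923.333 units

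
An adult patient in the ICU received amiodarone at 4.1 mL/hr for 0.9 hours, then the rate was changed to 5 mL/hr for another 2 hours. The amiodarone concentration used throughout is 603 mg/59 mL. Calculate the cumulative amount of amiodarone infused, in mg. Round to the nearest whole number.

Concentration = 603 mg ÷ 59 mL = 10.22034 mg/mL
Stage 1: 4.1 mL/hr × 0.9 hr = 3.69 mL → 3.69 mL × 10.22034 mg/mL = 37.71305 mg
Stage 2: 5 mL/hr × 2 hr = 10 mL → 10 mL × 10.22034 mg/mL = 102.2034 mg
Total = 37.71305 + 102.2034 = 139.9164 mg

140 mg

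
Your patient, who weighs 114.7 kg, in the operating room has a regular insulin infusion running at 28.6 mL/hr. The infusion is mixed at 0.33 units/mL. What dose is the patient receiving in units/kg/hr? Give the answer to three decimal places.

Drug rate = 28.6 mL/hr × 0.33 units/mL = 9.438 units/hr
9.438 units/hr ÷ 114.7 kg = 0.08228422 units/kg/hr

0.082 units/kg/hr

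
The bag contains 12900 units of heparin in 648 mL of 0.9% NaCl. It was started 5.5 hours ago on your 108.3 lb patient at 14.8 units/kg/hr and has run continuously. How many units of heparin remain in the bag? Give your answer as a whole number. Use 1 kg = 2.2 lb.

8893 units

Weight = 108.3 lb ÷ 2.2 lb/kg = 49.22727 kg
Dose = 14.8 units/kg/hr × 49.22727 kg = 728.5636 units/hr
Concentration = 12900 units ÷ 648 mL = 19.90741 units/mL
Rate = 728.5636 units/hr ÷ 19.90741 units/mL = 36.59762 mL/hr
Volume infused = 36.59762 mL/hr × 5.5 hr = 201.2869 mL
Volume remaining = 648 − 201.2869 = 446.7131 mL
Drug remaining = 446.7131 mL × 19.90741 units/mL = 8892.9 units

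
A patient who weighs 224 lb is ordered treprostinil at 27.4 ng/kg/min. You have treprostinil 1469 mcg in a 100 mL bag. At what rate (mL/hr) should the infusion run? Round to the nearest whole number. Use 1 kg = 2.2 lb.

Weight = 224 lb ÷ 2.2 lb/kg = 101.8182 kg
Dose = 27.4 ng/kg/min × 101.8182 kg = 2789.818 ng/min
2789.818 ng/min × 60 min/hr = 167389.1 ng/hr
Concentration = 1469 mcg ÷ 100 mL = 14.69 mcg/mL = 14690 ng/mL
Rate = 167389.1 ng/hr ÷ 14690 ng/mL = 11.39476 mL/hr

11 mL/hr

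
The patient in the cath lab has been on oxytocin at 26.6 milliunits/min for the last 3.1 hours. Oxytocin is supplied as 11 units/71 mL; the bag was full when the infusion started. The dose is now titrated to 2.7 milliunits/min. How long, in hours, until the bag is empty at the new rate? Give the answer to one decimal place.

Initial rate:
26.6 milliunits/min × 60 min/hr = 1596 milliunits/hr
Concentration = 11 units ÷ 71 mL = 0.1549296 units/mL = 154.9296 milliunits/mL
Rate = 1596 milliunits/hr ÷ 154.9296 milliunits/mL = 10.30145 mL/hr
Volume infused so far = 10.30145 mL/hr × 3.1 hr = 31.93451 mL
Volume remaining = 71 − 31.93451 = 39.06549 mL
New rate:
2.7 milliunits/min × 60 min/hr = 162 milliunits/hr
Rate = 162 milliunits/hr ÷ 154.9296 milliunits/mL = 1.045636 mL/hr
Time remaining = 39.06549 mL ÷ 1.045636 mL/hr = 37.36049 hr

37.4 hours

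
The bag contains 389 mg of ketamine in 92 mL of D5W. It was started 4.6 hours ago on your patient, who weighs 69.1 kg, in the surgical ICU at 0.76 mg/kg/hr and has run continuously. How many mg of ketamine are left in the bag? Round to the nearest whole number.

Dose = 0.76 mg/kg/hr × 69.1 kg = 52.516 mg/hr
Concentration = 389 mg ÷ 92 mL = 4.228261 mg/mL
Rate = 52.516 mg/hr ÷ 4.228261 mg/mL = 12.42024 mL/hr
Volume infused = 12.42024 mL/hr × 4.6 hr = 57.13309 mL
Volume remaining = 92 − 57.13309 = 34.86691 mL
Drug remaining = 34.86691 mL × 4.228261 mg/mL = 147.4264 mg

147 mg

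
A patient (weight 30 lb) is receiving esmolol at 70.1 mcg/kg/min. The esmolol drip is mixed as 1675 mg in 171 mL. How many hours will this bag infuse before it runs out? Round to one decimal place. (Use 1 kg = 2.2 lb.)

Weight = 30 lb ÷ 2.2 lb/kg = 13.63636 kg
Dose = 70.1 mcg/kg/min × 13.63636 kg = 955.9091 mcg/min
955.9091 mcg/min × 60 min/hr = 57354.55 mcg/hr
Concentration = 1675 mg ÷ 171 mL = 9.795322 mg/mL = 9795.322 mcg/mL
Rate = 57354.55 mcg/hr ÷ 9795.322 mcg/mL = 5.8553 mL/hr
Duration = 171 mL ÷ 5.8553 mL/hr = 29.20431 hr

29.2 hours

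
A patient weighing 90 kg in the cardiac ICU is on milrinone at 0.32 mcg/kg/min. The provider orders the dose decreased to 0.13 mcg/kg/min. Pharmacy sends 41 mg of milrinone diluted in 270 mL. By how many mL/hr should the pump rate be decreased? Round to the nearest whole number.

7 mL/hr

At the current dose:
Dose = 0.32 mcg/kg/min × 90 kg = 28.8 mcg/min
28.8 mcg/min × 60 min/hr = 1728 mcg/hr
Concentration = 41 mg ÷ 270 mL = 0.1518519 mg/mL = 151.8519 mcg/mL
Rate = 1728 mcg/hr ÷ 151.8519 mcg/mL = 11.37951 mL/hr
At the new dose:
Dose = 0.13 mcg/kg/min × 90 kg = 11.7 mcg/min
11.7 mcg/min × 60 min/hr = 702 mcg/hr
Rate = 702 mcg/hr ÷ 151.8519 mcg/mL = 4.622927 mL/hr
Change = 4.622927 − 11.37951 = -6.756585 mL/hr → 6.756585 mL/hr decrease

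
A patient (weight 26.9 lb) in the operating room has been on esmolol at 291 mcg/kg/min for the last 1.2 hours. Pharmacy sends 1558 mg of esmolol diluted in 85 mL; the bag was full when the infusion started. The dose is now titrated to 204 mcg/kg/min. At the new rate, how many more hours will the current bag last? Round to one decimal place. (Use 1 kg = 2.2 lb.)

8.7 hours

Initial rate:
Weight = 26.9 lb ÷ 2.2 lb/kg = 12.22727 kg
Dose = 291 mcg/kg/min × 12.22727 kg = 3558.136 mcg/min
3558.136 mcg/min × 60 min/hr = 213488.2 mcg/hr
Concentration = 1558 mg ÷ 85 mL = 18.32941 mg/mL = 18329.41 mcg/mL
Rate = 213488.2 mcg/hr ÷ 18329.41 mcg/mL = 11.6473 mL/hr
Volume infused so far = 11.6473 mL/hr × 1.2 hr = 13.97676 mL
Volume remaining = 85 − 13.97676 = 71.02324 mL
New rate:
Dose = 204 mcg/kg/min × 12.22727 kg = 2494.364 mcg/min
2494.364 mcg/min × 60 min/hr = 149661.8 mcg/hr
Rate = 149661.8 mcg/hr ÷ 18329.41 mcg/mL = 8.165118 mL/hr
Time remaining = 71.02324 mL ÷ 8.165118 mL/hr = 8.698372 hr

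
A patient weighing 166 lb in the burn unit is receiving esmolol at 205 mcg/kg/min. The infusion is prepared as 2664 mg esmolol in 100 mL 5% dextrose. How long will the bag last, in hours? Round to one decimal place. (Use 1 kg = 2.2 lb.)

Weight = 166 lb ÷ 2.2 lb/kg = 75.45455 kg
Dose = 205 mcg/kg/min × 75.45455 kg = 15468.18 mcg/min
15468.18 mcg/min × 60 min/hr = 928090.9 mcg/hr
Concentration = 2664 mg ÷ 100 mL = 26.64 mg/mL = 26640 mcg/mL
Rate = 928090.9 mcg/hr ÷ 26640 mcg/mL = 34.83825 mL/hr
Duration = 100 mL ÷ 34.83825 mL/hr = 2.870408 hr

2.9 hours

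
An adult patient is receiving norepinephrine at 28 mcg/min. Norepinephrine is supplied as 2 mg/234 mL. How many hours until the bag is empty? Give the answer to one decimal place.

28 mcg/min × 60 min/hr = 1680 mcg/hr
Concentration = 2 mg ÷ 234 mL = 0.008547009 mg/mL = 8.547009 mcg/mL
Rate = 1680 mcg/hr ÷ 8.547009 mcg/mL = 196.56 mL/hr
Duration = 234 mL ÷ 196.56 mL/hr = 1.190476 hr

1.2 hours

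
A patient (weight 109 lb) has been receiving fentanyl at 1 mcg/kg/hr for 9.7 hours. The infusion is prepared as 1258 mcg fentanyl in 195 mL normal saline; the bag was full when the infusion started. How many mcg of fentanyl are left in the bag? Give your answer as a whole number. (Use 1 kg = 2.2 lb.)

777 mcg

Weight = 109 lb ÷ 2.2 lb/kg = 49.54545 kg
Dose = 1 mcg/kg/hr × 49.54545 kg = 49.54545 mcg/hr
Concentration = 1258 mcg ÷ 195 mL = 6.451282 mcg/mL
Rate = 49.54545 mcg/hr ÷ 6.451282 mcg/mL = 7.679939 mL/hr
Volume infused = 7.679939 mL/hr × 9.7 hr = 74.49541 mL
Volume remaining = 195 − 74.49541 = 120.5046 mL
Drug remaining = 120.5046 mL × 6.451282 mcg/mL = 777.4091 mcg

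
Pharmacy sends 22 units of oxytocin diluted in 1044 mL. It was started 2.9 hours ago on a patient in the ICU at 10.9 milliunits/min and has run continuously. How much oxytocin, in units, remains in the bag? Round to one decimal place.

20.1 units

10.9 milliunits/min × 60 min/hr = 654 milliunits/hr
Concentration = 22 units ÷ 1044 mL = 0.0210728 units/mL = 21.0728 milliunits/mL
Rate = 654 milliunits/hr ÷ 21.0728 milliunits/mL = 31.03527 mL/hr
Volume infused = 31.03527 mL/hr × 2.9 hr = 90.00229 mL
Volume remaining = 1044 − 90.00229 = 953.9977 mL
Drug remaining = 953.9977 mL × 21.0728 milliunits/mL = 20103.4 milliunits = 20.1034 units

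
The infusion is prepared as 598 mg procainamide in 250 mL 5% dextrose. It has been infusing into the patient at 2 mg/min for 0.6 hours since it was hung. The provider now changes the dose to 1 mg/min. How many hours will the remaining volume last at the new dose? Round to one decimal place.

Initial rate:
2 mg/min × 60 min/hr = 120 mg/hr
Concentration = 598 mg ÷ 250 mL = 2.392 mg/mL
Rate = 120 mg/hr ÷ 2.392 mg/mL = 50.16722 mL/hr
Volume infused so far = 50.16722 mL/hr × 0.6 hr = 30.10033 mL
Volume remaining = 250 − 30.10033 = 219.8997 mL
New rate:
1 mg/min × 60 min/hr = 60 mg/hr
Rate = 60 mg/hr ÷ 2.392 mg/mL = 25.08361 mL/hr
Time remaining = 219.8997 mL ÷ 25.08361 mL/hr = 8.766667 hr

8.8 hours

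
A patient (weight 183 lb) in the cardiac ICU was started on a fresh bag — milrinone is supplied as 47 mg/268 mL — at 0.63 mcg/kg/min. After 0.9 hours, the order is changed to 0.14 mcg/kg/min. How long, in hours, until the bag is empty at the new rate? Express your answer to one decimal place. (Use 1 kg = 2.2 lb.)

Initial rate:
Weight = 183 lb ÷ 2.2 lb/kg = 83.18182 kg
Dose = 0.63 mcg/kg/min × 83.18182 kg = 52.40455 mcg/min
52.40455 mcg/min × 60 min/hr = 3144.273 mcg/hr
Concentration = 47 mg ÷ 268 mL = 0.1753731 mg/mL = 175.3731 mcg/mL
Rate = 3144.273 mcg/hr ÷ 175.3731 mcg/mL = 17.92904 mL/hr
Volume infused so far = 17.92904 mL/hr × 0.9 hr = 16.13614 mL
Volume remaining = 268 − 16.13614 = 251.8639 mL
New rate:
Dose = 0.14 mcg/kg/min × 83.18182 kg = 11.64545 mcg/min
11.64545 mcg/min × 60 min/hr = 698.7273 mcg/hr
Rate = 698.7273 mcg/hr ÷ 175.3731 mcg/mL = 3.984232 mL/hr
Time remaining = 251.8639 mL ÷ 3.984232 mL/hr = 63.21516 hr

63.2 hours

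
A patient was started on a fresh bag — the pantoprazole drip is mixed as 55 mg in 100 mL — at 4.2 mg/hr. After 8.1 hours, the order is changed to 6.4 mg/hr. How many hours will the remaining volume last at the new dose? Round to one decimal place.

Initial rate:
Concentration = 55 mg ÷ 100 mL = 0.55 mg/mL
Rate = 4.2 mg/hr ÷ 0.55 mg/mL = 7.636364 mL/hr
Volume infused so far = 7.636364 mL/hr × 8.1 hr = 61.85455 mL
Volume remaining = 100 − 61.85455 = 38.14545 mL
New rate:
Rate = 6.4 mg/hr ÷ 0.55 mg/mL = 11.63636 mL/hr
Time remaining = 38.14545 mL ÷ 11.63636 mL/hr = 3.278125 hr

3.3 hours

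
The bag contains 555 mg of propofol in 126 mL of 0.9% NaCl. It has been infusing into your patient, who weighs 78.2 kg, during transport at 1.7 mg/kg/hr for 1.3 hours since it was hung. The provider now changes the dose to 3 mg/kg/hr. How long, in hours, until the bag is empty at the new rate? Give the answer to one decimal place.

1.6 hours

Initial rate:
Dose = 1.7 mg/kg/hr × 78.2 kg = 132.94 mg/hr
Concentration = 555 mg ÷ 126 mL = 4.404762 mg/mL
Rate = 132.94 mg/hr ÷ 4.404762 mg/mL = 30.18097 mL/hr
Volume infused so far = 30.18097 mL/hr × 1.3 hr = 39.23526 mL
Volume remaining = 126 − 39.23526 = 86.76474 mL
New rate:
Dose = 3 mg/kg/hr × 78.2 kg = 234.6 mg/hr
Rate = 234.6 mg/hr ÷ 4.404762 mg/mL = 53.26054 mL/hr
Time remaining = 86.76474 mL ÷ 53.26054 mL/hr = 1.629062 hr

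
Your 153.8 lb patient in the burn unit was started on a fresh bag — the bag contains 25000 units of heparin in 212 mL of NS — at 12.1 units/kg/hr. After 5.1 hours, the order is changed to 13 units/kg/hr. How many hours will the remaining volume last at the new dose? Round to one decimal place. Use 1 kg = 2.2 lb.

Initial rate:
Weight = 153.8 lb ÷ 2.2 lb/kg = 69.90909 kg
Dose = 12.1 units/kg/hr × 69.90909 kg = 845.9 units/hr
Concentration = 25000 units ÷ 212 mL = 117.9245 units/mL
Rate = 845.9 units/hr ÷ 117.9245 units/mL = 7.173232 mL/hr
Volume infused so far = 7.173232 mL/hr × 5.1 hr = 36.58348 mL
Volume remaining = 212 − 36.58348 = 175.4165 mL
New rate:
Dose = 13 units/kg/hr × 69.90909 kg = 908.8182 units/hr
Rate = 908.8182 units/hr ÷ 117.9245 units/mL = 7.706778 mL/hr
Time remaining = 175.4165 mL ÷ 7.706778 mL/hr = 22.76133 hr

22.8 hours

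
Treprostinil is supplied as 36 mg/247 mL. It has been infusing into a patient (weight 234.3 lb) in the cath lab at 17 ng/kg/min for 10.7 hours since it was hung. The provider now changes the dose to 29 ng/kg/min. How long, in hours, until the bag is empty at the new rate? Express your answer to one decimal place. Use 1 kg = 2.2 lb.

188.0 hours

Initial rate:
Weight = 234.3 lb ÷ 2.2 lb/kg = 106.5 kg
Dose = 17 ng/kg/min × 106.5 kg = 1810.5 ng/min
1810.5 ng/min × 60 min/hr = 108630 ng/hr
Concentration = 36 mg ÷ 247 mL = 0.145749 mg/mL = 145749 ng/mL
Rate = 108630 ng/hr ÷ 145749 ng/mL = 0.7453225 mL/hr
Volume infused so far = 0.7453225 mL/hr × 10.7 hr = 7.974951 mL
Volume remaining = 247 − 7.974951 = 239.025 mL
New rate:
Dose = 29 ng/kg/min × 106.5 kg = 3088.5 ng/min
3088.5 ng/min × 60 min/hr = 185310 ng/hr
Rate = 185310 ng/hr ÷ 145749 ng/mL = 1.271433 mL/hr
Time remaining = 239.025 mL ÷ 1.271433 mL/hr = 187.9966 hr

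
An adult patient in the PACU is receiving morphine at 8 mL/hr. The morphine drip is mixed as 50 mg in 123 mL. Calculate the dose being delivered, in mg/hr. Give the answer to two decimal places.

3.25 mg/hr

Concentration = 50 mg ÷ 123 mL = 0.4065041 mg/mL
Drug rate = 8 mL/hr × 0.4065041 mg/mL = 3.252033 mg/hr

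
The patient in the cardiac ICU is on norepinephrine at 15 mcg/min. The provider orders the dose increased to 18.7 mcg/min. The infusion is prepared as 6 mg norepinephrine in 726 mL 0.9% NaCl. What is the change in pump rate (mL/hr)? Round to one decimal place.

26.9 mL/hr

At the current dose:
15 mcg/min × 60 min/hr = 900 mcg/hr
Concentration = 6 mg ÷ 726 mL = 0.008264463 mg/mL = 8.264463 mcg/mL
Rate = 900 mcg/hr ÷ 8.264463 mcg/mL = 108.9 mL/hr
At the new dose:
18.7 mcg/min × 60 min/hr = 1122 mcg/hr
Rate = 1122 mcg/hr ÷ 8.264463 mcg/mL = 135.762 mL/hr
Change = 135.762 − 108.9 = 26.862 mL/hr → 26.862 mL/hr increase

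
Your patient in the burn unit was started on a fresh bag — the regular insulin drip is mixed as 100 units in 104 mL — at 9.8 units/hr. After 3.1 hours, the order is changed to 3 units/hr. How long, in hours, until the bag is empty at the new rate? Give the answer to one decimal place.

23.2 hours

Initial rate:
Concentration = 100 units ÷ 104 mL = 0.9615385 units/mL
Rate = 9.8 units/hr ÷ 0.9615385 units/mL = 10.192 mL/hr
Volume infused so far = 10.192 mL/hr × 3.1 hr = 31.5952 mL
Volume remaining = 104 − 31.5952 = 72.4048 mL
New rate:
Rate = 3 units/hr ÷ 0.9615385 units/mL = 3.12 mL/hr
Time remaining = 72.4048 mL ÷ 3.12 mL/hr = 23.20667 hr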